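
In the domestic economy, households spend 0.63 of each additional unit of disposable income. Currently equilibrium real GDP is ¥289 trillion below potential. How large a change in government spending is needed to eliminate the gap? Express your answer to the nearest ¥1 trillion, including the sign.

Spending multiplier = 1/(1 − MPC) = 1/(1 − 0.63) = 1/0.37 ≈ 2.703.
Need ΔY = +¥289 trillion, so ΔG = ΔY/k = (+¥289 trillion) × 0.37 ≈ +¥107 trillion.
The government should increase government spending by ¥107 trillion.

+¥107 trillion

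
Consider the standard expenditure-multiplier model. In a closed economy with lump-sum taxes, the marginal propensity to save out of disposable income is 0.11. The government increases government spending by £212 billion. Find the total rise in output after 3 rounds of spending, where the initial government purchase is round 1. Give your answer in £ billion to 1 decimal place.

£568.6 billion

MPC = 1 − MPS = 1 − 0.11 = 0.89.
Round 1 adds ΔG = £212 billion; each later round is MPC = 0.89 times the previous.
After 3 rounds: 212 + 188.68 + 167.9252 = ΔG·(1 − c^3)/(1 − c) = 212 × (1 − 0.704969)/0.11 ≈ £568.6 billion.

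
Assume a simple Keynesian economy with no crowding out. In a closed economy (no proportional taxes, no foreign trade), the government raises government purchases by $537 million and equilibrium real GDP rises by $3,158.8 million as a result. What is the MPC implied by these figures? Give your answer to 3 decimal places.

0.830

Implied spending multiplier k = ΔY/ΔG = 3,158.8/537 ≈ 5.8823.
Since k = 1/(1 − MPC), MPC = 1 − 1/k = 1 − ΔG/ΔY = 1 − 537/3,158.8 ≈ 0.830.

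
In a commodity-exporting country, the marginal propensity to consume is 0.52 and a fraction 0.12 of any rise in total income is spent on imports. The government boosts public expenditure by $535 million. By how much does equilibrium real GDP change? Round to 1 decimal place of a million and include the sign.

+$891.7 million

Expenditure multiplier = 1/(1 − c + m) = 1/(1 − 0.52 + 0.12) = 1/0.6 ≈ 1.667.
ΔY = k × ΔG = (+$535 million) / 0.6 ≈ +$891.7 million.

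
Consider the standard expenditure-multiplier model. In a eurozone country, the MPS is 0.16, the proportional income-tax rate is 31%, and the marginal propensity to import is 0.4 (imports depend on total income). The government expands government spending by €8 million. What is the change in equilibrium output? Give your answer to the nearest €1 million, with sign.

MPC = 1 − MPS = 1 − 0.16 = 0.84.
Expenditure multiplier = 1/(1 − c(1−t) + m) = 1/(1 − 0.84×0.69 + 0.4) = 1/0.8204 ≈ 1.219.
ΔY = k × ΔG = (+€8 million) / 0.8204 ≈ +€10 million.

+€10 million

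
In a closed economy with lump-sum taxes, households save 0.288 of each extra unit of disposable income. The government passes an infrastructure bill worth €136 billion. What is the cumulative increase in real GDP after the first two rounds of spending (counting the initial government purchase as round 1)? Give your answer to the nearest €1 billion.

MPC = 1 − MPS = 1 − 0.288 = 0.712.
Round 1 adds ΔG = €136 billion; each later round is MPC = 0.712 times the previous.
After 2 rounds: 136 + 96.832 = ΔG·(1 − c^2)/(1 − c) = 136 × (1 − 0.506944)/0.288 ≈ €233 billion.

€233 billion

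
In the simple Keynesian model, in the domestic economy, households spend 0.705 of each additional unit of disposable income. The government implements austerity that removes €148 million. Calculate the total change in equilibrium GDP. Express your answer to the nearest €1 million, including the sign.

Spending multiplier = 1/(1 − MPC) = 1/(1 − 0.705) = 1/0.295 ≈ 3.39.
ΔY = k × ΔG = (−€148 million) / 0.295 ≈ −€502 million.

−€502 million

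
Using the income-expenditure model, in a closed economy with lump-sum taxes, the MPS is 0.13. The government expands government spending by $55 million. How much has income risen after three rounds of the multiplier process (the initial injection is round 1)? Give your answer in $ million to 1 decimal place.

MPC = 1 − MPS = 1 − 0.13 = 0.87.
Round 1 adds ΔG = $55 million; each later round is MPC = 0.87 times the previous.
After 3 rounds: 55 + 47.85 + 41.6295 = ΔG·(1 − c^3)/(1 − c) = 55 × (1 − 0.658503)/0.13 ≈ $144.5 million.

$144.5 million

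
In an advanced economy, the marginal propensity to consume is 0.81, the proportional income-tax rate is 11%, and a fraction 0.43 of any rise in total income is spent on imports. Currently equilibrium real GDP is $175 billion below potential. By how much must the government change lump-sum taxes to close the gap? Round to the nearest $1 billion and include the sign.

Spending multiplier = 1/(1 − c(1−t) + m) = 1/(1 − 0.81×0.89 + 0.43) = 1/0.7091 ≈ 1.41.
Tax multiplier = −c·k = −0.81/0.7091 ≈ −1.142. Need ΔY = +$175 billion, so ΔT = ΔY/(−c·k) = −(+$175 billion) × 0.7091 / 0.81 ≈ −$153 billion.
The government should cut lump-sum taxes by $153 billion.

−$153 billion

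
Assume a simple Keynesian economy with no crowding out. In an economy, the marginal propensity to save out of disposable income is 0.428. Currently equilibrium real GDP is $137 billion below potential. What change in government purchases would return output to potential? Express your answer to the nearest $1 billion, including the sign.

+$59 billion

MPC = 1 − MPS = 1 − 0.428 = 0.572.
Spending multiplier = 1/(1 − MPC) = 1/(1 − 0.572) = 1/0.428 ≈ 2.336.
Need ΔY = +$137 billion, so ΔG = ΔY/k = (+$137 billion) × 0.428 ≈ +$59 billion.
The government should increase government purchases by $59 billion.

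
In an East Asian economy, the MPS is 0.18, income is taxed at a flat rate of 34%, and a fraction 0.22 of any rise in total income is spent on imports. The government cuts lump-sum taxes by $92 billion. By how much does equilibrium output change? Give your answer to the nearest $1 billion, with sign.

MPC = 1 − MPS = 1 − 0.18 = 0.82.
A lump-sum tax change of −$92 billion shifts disposable income by +$92 billion; first-round consumption changes by −c × ΔT = −0.82 × (−$92 billion) = +$75.44 billion.
Expenditure multiplier = 1/(1 − c(1−t) + m) = 1/(1 − 0.82×0.66 + 0.22) = 1/0.6788 ≈ 1.473.
The tax multiplier is −c × k ≈ −1.208, so ΔY = k × (−c·ΔT) = (+$75.44 billion) / 0.6788 ≈ +$111 billion.

+$111 billion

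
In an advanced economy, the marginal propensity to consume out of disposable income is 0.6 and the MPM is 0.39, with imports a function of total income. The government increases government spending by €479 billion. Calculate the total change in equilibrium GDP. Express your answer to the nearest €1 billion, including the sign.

Government-spending multiplier = 1/(1 − c + m) = 1/(1 − 0.6 + 0.39) = 1/0.79 ≈ 1.266.
ΔY = k × ΔG = (+€479 billion) / 0.79 ≈ +€606 billion.

+€606 billion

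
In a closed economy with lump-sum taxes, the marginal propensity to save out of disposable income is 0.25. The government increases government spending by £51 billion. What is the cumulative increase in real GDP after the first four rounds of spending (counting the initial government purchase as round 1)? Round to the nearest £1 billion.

MPC = 1 − MPS = 1 − 0.25 = 0.75.
Round 1 adds ΔG = £51 billion; each later round is MPC = 0.75 times the previous.
After 4 rounds: 51 + 38.25 + 28.6875 + 21.515625 = ΔG·(1 − c^4)/(1 − c) = 51 × (1 − 0.31640625)/0.25 ≈ £139 billion.

£139 billion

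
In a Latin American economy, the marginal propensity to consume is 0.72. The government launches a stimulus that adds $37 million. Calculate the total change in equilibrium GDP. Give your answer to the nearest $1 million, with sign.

Expenditure multiplier = 1/(1 − MPC) = 1/(1 − 0.72) = 1/0.28 ≈ 3.571.
ΔY = k × ΔG = (+$37 million) / 0.28 ≈ +$132 million.

+$132 million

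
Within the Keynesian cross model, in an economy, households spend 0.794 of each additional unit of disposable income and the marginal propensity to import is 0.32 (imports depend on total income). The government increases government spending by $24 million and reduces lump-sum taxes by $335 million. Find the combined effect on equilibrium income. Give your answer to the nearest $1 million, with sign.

Expenditure multiplier = 1/(1 − c + m) = 1/(1 − 0.794 + 0.32) = 1/0.526 ≈ 1.901.
ΔG contributes k·ΔG = (+$24 million) / 0.526 ≈ +$45.6 million.
ΔT of −$335 million changes first-round spending by −c·ΔT = +$265.99 million, contributing k·(−c·ΔT) = (+$265.99 million) / 0.526 ≈ +$505.7 million.
Net ΔY = k(ΔG − c·ΔT) = (+$289.99 million) / 0.526 ≈ +$551 million.

+$551 million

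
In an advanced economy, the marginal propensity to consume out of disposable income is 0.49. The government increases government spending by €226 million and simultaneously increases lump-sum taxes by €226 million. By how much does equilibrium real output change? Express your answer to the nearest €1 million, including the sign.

Expenditure multiplier = 1/(1 − MPC) = 1/(1 − 0.49) = 1/0.51 ≈ 1.961.
ΔG contributes k·ΔG = (+€226 million) / 0.51 ≈ +€443.1 million.
ΔT of +€226 million changes first-round spending by −c·ΔT = −€110.74 million, contributing k·(−c·ΔT) = (−€110.74 million) / 0.51 ≈ −€217.1 million.
With ΔG = ΔT and no other leakages, the balanced-budget multiplier is 1, so ΔY = ΔG = +€226 million.

+€226 million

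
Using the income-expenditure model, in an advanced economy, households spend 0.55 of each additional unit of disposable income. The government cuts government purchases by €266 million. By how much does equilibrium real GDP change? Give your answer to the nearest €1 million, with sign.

Expenditure multiplier = 1/(1 − MPC) = 1/(1 − 0.55) = 1/0.45 ≈ 2.222.
ΔY = k × ΔG = (−€266 million) / 0.45 ≈ −€591 million.

−€591 million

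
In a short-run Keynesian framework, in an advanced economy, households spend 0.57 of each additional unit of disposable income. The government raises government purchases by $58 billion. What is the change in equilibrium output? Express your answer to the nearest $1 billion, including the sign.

Expenditure multiplier = 1/(1 − MPC) = 1/(1 − 0.57) = 1/0.43 ≈ 2.326.
ΔY = k × ΔG = (+$58 billion) / 0.43 ≈ +$135 billion.

+$135 billion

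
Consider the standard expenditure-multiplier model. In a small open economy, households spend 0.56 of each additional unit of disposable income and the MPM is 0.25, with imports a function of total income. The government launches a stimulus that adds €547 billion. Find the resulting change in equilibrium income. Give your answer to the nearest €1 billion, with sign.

+€793 billion

Spending multiplier = 1/(1 − c + m) = 1/(1 − 0.56 + 0.25) = 1/0.69 ≈ 1.449.
ΔY = k × ΔG = (+€547 billion) / 0.69 ≈ +€793 billion.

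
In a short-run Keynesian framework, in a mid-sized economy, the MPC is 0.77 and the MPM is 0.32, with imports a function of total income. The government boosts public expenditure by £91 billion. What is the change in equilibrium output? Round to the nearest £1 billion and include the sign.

+£165 billion

Expenditure multiplier = 1/(1 − c + m) = 1/(1 − 0.77 + 0.32) = 1/0.55 ≈ 1.818.
ΔY = k × ΔG = (+£91 billion) / 0.55 ≈ +£165 billion.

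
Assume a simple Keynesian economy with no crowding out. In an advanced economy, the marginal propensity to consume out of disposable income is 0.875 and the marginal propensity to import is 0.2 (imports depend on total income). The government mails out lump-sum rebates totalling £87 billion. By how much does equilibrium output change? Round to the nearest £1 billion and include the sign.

+£234 billion

A lump-sum tax change of −£87 billion shifts disposable income by +£87 billion; first-round consumption changes by −c × ΔT = −0.875 × (−£87 billion) = +£76.125 billion.
Expenditure multiplier = 1/(1 − c + m) = 1/(1 − 0.875 + 0.2) = 1/0.325 ≈ 3.077.
The tax multiplier is −c × k ≈ −2.692, so ΔY = k × (−c·ΔT) = (+£76.125 billion) / 0.325 ≈ +£234 billion.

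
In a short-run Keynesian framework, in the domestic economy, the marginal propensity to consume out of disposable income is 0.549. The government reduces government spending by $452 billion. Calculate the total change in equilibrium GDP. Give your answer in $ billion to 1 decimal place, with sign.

−$1,002.2 billion

Government-spending multiplier = 1/(1 − MPC) = 1/(1 − 0.549) = 1/0.451 ≈ 2.217.
ΔY = k × ΔG = (−$452 billion) / 0.451 ≈ −$1,002.2 billion.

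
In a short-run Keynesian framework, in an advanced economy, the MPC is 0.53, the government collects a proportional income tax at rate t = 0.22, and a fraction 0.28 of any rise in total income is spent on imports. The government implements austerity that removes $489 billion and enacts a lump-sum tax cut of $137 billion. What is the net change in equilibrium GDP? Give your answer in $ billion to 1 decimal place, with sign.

Expenditure multiplier = 1/(1 − c(1−t) + m) = 1/(1 − 0.53×0.78 + 0.28) = 1/0.8666 ≈ 1.154.
ΔG contributes k·ΔG = (−$489 billion) / 0.8666 ≈ −$564.3 billion.
ΔT of −$137 billion changes first-round spending by −c·ΔT = +$72.61 billion, contributing k·(−c·ΔT) = (+$72.61 billion) / 0.8666 ≈ +$83.8 billion.
Net ΔY = k(ΔG − c·ΔT) = (−$416.39 billion) / 0.8666 ≈ −$480.5 billion.

−$480.5 billion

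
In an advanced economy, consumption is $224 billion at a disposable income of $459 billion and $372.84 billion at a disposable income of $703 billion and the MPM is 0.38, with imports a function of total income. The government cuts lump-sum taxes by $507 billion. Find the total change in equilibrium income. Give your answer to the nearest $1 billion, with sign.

MPC = ΔC/ΔYd = (372.84 − 224)/(703 − 459) = 148.84/244 = 0.61.
A lump-sum tax change of −$507 billion shifts disposable income by +$507 billion; first-round consumption changes by −c × ΔT = −0.61 × (−$507 billion) = +$309.27 billion.
Expenditure multiplier = 1/(1 − c + m) = 1/(1 − 0.61 + 0.38) = 1/0.77 ≈ 1.299.
The tax multiplier is −c × k ≈ −0.792, so ΔY = k × (−c·ΔT) = (+$309.27 billion) / 0.77 ≈ +$402 billion.

+$402 billion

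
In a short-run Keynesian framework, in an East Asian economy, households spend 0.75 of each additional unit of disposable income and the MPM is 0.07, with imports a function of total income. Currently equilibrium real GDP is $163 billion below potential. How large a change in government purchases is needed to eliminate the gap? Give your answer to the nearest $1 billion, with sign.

Spending multiplier = 1/(1 − c + m) = 1/(1 − 0.75 + 0.07) = 1/0.32 = 3.125.
Need ΔY = +$163 billion, so ΔG = ΔY/k = (+$163 billion) × 0.32 ≈ +$52 billion.
The government should increase government purchases by $52 billion.

+$52 billion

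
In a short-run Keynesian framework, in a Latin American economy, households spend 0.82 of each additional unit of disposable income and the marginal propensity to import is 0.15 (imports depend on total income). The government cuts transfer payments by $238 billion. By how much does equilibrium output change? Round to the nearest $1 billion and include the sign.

The transfer change shifts disposable income by −$238 billion, so first-round consumption changes by c·ΔTR = 0.82 × (−$238 billion) = −$195.16 billion.
Expenditure multiplier = 1/(1 − c + m) = 1/(1 − 0.82 + 0.15) = 1/0.33 ≈ 3.03.
The transfer multiplier is c × k ≈ 2.485, so ΔY = k × (c·ΔTR) = (−$195.16 billion) / 0.33 ≈ −$591 billion.

−$591 billion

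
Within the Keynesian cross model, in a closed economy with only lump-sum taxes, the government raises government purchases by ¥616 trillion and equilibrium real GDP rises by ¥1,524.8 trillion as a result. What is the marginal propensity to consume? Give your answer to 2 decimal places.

0.60

Implied spending multiplier k = ΔY/ΔG = 1,524.8/616 ≈ 2.4753.
Since k = 1/(1 − MPC), MPC = 1 − 1/k = 1 − ΔG/ΔY = 1 − 616/1,524.8 ≈ 0.60.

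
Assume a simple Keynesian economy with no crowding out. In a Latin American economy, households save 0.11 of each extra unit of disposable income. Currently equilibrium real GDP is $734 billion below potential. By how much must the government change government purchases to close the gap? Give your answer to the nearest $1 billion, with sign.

+$81 billion

MPC = 1 − MPS = 1 − 0.11 = 0.89.
Spending multiplier = 1/(1 − MPC) = 1/(1 − 0.89) = 1/0.11 ≈ 9.091.
Need ΔY = +$734 billion, so ΔG = ΔY/k = (+$734 billion) × 0.11 ≈ +$81 billion.
The government should increase government purchases by $81 billion.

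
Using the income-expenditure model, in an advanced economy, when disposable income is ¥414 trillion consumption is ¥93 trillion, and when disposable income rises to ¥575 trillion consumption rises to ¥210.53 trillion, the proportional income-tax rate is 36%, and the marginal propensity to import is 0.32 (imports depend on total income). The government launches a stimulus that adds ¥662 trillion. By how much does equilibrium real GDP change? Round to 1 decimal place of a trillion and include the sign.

MPC = ΔC/ΔYd = (210.53 − 93)/(575 − 414) = 117.53/161 = 0.73.
Government-spending multiplier = 1/(1 − c(1−t) + m) = 1/(1 − 0.73×0.64 + 0.32) = 1/0.8528 ≈ 1.173.
ΔY = k × ΔG = (+¥662 trillion) / 0.8528 ≈ +¥776.3 trillion.

+¥776.3 trillion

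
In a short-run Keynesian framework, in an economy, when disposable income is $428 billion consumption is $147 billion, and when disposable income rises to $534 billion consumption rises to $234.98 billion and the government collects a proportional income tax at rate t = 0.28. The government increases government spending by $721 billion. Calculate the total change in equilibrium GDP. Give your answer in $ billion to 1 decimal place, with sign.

MPC = ΔC/ΔYd = (234.98 − 147)/(534 − 428) = 87.98/106 = 0.83.
Spending multiplier = 1/(1 − c(1−t)) = 1/(1 − 0.83×0.72) = 1/0.4024 ≈ 2.485.
ΔY = k × ΔG = (+$721 billion) / 0.4024 ≈ +$1,791.7 billion.

+$1,791.7 billion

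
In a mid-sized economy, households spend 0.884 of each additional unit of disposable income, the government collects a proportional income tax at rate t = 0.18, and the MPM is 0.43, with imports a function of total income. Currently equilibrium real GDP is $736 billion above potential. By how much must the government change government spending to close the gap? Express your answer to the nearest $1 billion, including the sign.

Spending multiplier = 1/(1 − c(1−t) + m) = 1/(1 − 0.884×0.82 + 0.43) = 1/0.70512 ≈ 1.418.
Need ΔY = −$736 billion, so ΔG = ΔY/k = (−$736 billion) × 0.70512 ≈ −$519 billion.
The government should cut government spending by $519 billion.

−$519 billion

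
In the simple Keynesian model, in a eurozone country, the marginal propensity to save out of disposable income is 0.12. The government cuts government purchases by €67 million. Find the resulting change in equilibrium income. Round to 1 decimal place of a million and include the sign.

MPC = 1 − MPS = 1 − 0.12 = 0.88.
Expenditure multiplier = 1/(1 − MPC) = 1/(1 − 0.88) = 1/0.12 ≈ 8.333.
ΔY = k × ΔG = (−€67 million) / 0.12 ≈ −€558.3 million.

−€558.3 million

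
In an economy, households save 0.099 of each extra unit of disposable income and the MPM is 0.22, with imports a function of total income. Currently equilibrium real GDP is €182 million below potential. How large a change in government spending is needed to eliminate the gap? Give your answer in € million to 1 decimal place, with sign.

+€58.1 million

MPC = 1 − MPS = 1 − 0.099 = 0.901.
Spending multiplier = 1/(1 − c + m) = 1/(1 − 0.901 + 0.22) = 1/0.319 ≈ 3.135.
Need ΔY = +€182 million, so ΔG = ΔY/k = (+€182 million) × 0.319 ≈ +€58.1 million.
The government should increase government spending by €58.1 million.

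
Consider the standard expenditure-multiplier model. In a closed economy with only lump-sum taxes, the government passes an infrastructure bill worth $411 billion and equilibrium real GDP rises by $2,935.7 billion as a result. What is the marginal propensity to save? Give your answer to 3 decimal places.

0.140

Implied spending multiplier k = ΔY/ΔG = 2,935.7/411 ≈ 7.1428.
Since k = 1/(1 − MPC), MPC = 1 − 1/k = 1 − ΔG/ΔY = 1 − 411/2,935.7 ≈ 0.860.
MPS = 1 − MPC = 0.140.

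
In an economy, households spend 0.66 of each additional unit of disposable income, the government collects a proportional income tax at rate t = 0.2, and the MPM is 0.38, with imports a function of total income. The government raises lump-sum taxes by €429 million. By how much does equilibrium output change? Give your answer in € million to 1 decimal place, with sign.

A lump-sum tax change of +€429 million shifts disposable income by −€429 million; first-round consumption changes by −c × ΔT = −0.66 × (+€429 million) = −€283.14 million.
Expenditure multiplier = 1/(1 − c(1−t) + m) = 1/(1 − 0.66×0.8 + 0.38) = 1/0.852 ≈ 1.174.
The tax multiplier is −c × k ≈ −0.775, so ΔY = k × (−c·ΔT) = (−€283.14 million) / 0.852 ≈ −€332.3 million.

−€332.3 million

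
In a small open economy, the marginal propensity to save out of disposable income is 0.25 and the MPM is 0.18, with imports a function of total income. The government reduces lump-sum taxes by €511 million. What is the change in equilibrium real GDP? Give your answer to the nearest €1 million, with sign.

MPC = 1 − MPS = 1 − 0.25 = 0.75.
A lump-sum tax change of −€511 million shifts disposable income by +€511 million; first-round consumption changes by −c × ΔT = −0.75 × (−€511 million) = +€383.25 million.
Expenditure multiplier = 1/(1 − c + m) = 1/(1 − 0.75 + 0.18) = 1/0.43 ≈ 2.326.
The tax multiplier is −c × k ≈ −1.744, so ΔY = k × (−c·ΔT) = (+€383.25 million) / 0.43 ≈ +€891 million.

+€891 million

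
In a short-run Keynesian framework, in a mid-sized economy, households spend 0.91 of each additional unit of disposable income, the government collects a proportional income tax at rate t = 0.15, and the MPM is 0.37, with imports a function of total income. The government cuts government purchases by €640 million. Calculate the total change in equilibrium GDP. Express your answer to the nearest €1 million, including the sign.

−€1,073 million

Government-spending multiplier = 1/(1 − c(1−t) + m) = 1/(1 − 0.91×0.85 + 0.37) = 1/0.5965 ≈ 1.676.
ΔY = k × ΔG = (−€640 million) / 0.5965 ≈ −€1,073 million.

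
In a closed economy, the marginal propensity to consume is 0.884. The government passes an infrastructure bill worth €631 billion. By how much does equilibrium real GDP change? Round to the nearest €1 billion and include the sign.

Government-spending multiplier = 1/(1 − MPC) = 1/(1 − 0.884) = 1/0.116 ≈ 8.621.
ΔY = k × ΔG = (+€631 billion) / 0.116 ≈ +€5,440 billion.

+€5,440 billion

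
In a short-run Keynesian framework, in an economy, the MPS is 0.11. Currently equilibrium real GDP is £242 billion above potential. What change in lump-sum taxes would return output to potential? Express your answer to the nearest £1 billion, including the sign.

+£30 billion

MPC = 1 − MPS = 1 − 0.11 = 0.89.
Spending multiplier = 1/(1 − MPC) = 1/(1 − 0.89) = 1/0.11 ≈ 9.091.
Tax multiplier = −c·k = −0.89/0.11 ≈ −8.091. Need ΔY = −£242 billion, so ΔT = ΔY/(−c·k) = −(−£242 billion) × 0.11 / 0.89 ≈ +£30 billion.
The government should raise lump-sum taxes by £30 billion.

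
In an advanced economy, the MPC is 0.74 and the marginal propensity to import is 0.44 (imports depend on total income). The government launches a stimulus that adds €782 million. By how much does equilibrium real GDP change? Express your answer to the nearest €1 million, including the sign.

+€1,117 million

Expenditure multiplier = 1/(1 − c + m) = 1/(1 − 0.74 + 0.44) = 1/0.7 ≈ 1.429.
ΔY = k × ΔG = (+€782 million) / 0.7 ≈ +€1,117 million.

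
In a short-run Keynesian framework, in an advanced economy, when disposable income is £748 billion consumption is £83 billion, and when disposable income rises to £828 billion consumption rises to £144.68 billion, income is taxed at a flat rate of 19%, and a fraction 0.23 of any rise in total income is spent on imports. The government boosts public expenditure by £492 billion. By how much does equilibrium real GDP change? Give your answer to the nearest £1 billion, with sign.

MPC = ΔC/ΔYd = (144.68 − 83)/(828 − 748) = 61.68/80 = 0.771.
Spending multiplier = 1/(1 − c(1−t) + m) = 1/(1 − 0.771×0.81 + 0.23) = 1/0.60549 ≈ 1.652.
ΔY = k × ΔG = (+£492 billion) / 0.60549 ≈ +£813 billion.

+£813 billion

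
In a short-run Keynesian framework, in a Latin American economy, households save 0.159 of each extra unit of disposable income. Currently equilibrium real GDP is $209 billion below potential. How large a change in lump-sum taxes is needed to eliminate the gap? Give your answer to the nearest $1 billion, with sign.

−$40 billion

MPC = 1 − MPS = 1 − 0.159 = 0.841.
Spending multiplier = 1/(1 − MPC) = 1/(1 − 0.841) = 1/0.159 ≈ 6.289.
Tax multiplier = −c·k = −0.841/0.159 ≈ −5.289. Need ΔY = +$209 billion, so ΔT = ΔY/(−c·k) = −(+$209 billion) × 0.159 / 0.841 ≈ −$40 billion.
The government should cut lump-sum taxes by $40 billion.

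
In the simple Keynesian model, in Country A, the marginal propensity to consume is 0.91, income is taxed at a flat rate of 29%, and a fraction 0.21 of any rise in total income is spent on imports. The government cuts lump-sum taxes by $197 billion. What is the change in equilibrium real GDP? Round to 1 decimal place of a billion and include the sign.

A lump-sum tax change of −$197 billion shifts disposable income by +$197 billion; first-round consumption changes by −c × ΔT = −0.91 × (−$197 billion) = +$179.27 billion.
Expenditure multiplier = 1/(1 − c(1−t) + m) = 1/(1 − 0.91×0.71 + 0.21) = 1/0.5639 ≈ 1.773.
The tax multiplier is −c × k ≈ −1.614, so ΔY = k × (−c·ΔT) = (+$179.27 billion) / 0.5639 ≈ +$317.9 billion.

+$317.9 billion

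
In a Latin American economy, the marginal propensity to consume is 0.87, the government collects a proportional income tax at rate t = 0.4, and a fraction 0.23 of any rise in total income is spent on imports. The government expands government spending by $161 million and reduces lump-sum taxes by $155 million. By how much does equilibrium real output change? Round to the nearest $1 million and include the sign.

Expenditure multiplier = 1/(1 − c(1−t) + m) = 1/(1 − 0.87×0.6 + 0.23) = 1/0.708 ≈ 1.412.
ΔG contributes k·ΔG = (+$161 million) / 0.708 ≈ +$227.4 million.
ΔT of −$155 million changes first-round spending by −c·ΔT = +$134.85 million, contributing k·(−c·ΔT) = (+$134.85 million) / 0.708 ≈ +$190.5 million.
Net ΔY = k(ΔG − c·ΔT) = (+$295.85 million) / 0.708 ≈ +$418 million.

+$418 million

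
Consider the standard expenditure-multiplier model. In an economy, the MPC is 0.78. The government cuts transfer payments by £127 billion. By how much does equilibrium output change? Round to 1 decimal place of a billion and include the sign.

The transfer change shifts disposable income by −£127 billion, so first-round consumption changes by c·ΔTR = 0.78 × (−£127 billion) = −£99.06 billion.
Expenditure multiplier = 1/(1 − MPC) = 1/(1 − 0.78) = 1/0.22 ≈ 4.545.
The transfer multiplier is c × k ≈ 3.545, so ΔY = k × (c·ΔTR) = (−£99.06 billion) / 0.22 ≈ −£450.3 billion.

−£450.3 billion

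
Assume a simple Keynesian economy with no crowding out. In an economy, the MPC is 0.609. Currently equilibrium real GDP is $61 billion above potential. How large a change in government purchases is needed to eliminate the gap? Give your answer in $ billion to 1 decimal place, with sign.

Spending multiplier = 1/(1 − MPC) = 1/(1 − 0.609) = 1/0.391 ≈ 2.558.
Need ΔY = −$61 billion, so ΔG = ΔY/k = (−$61 billion) × 0.391 ≈ −$23.9 billion.
The government should cut government purchases by $23.9 billion.

−$23.9 billion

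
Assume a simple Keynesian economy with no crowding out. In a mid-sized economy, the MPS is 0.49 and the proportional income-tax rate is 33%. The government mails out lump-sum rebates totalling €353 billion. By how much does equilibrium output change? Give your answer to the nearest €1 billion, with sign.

+€273 billion

MPC = 1 − MPS = 1 − 0.49 = 0.51.
A lump-sum tax change of −€353 billion shifts disposable income by +€353 billion; first-round consumption changes by −c × ΔT = −0.51 × (−€353 billion) = +€180.03 billion.
Expenditure multiplier = 1/(1 − c(1−t)) = 1/(1 − 0.51×0.67) = 1/0.6583 ≈ 1.519.
The tax multiplier is −c × k ≈ −0.775, so ΔY = k × (−c·ΔT) = (+€180.03 billion) / 0.6583 ≈ +€273 billion.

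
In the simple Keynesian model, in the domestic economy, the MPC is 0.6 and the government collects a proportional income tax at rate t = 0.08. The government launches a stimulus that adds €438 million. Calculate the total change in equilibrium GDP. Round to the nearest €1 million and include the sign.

Spending multiplier = 1/(1 − c(1−t)) = 1/(1 − 0.6×0.92) = 1/0.448 ≈ 2.232.
ΔY = k × ΔG = (+€438 million) / 0.448 ≈ +€978 million.

+€978 million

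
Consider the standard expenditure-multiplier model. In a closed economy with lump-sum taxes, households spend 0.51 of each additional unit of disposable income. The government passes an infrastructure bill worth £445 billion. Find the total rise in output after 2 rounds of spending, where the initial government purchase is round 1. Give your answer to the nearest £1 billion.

Round 1 adds ΔG = £445 billion; each later round is MPC = 0.51 times the previous.
After 2 rounds: 445 + 226.95 = ΔG·(1 − c^2)/(1 − c) = 445 × (1 − 0.2601)/0.49 ≈ £672 billion.

£672 billion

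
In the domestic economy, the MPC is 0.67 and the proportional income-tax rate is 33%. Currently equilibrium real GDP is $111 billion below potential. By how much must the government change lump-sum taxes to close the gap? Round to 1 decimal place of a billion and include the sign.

−$91.3 billion

Spending multiplier = 1/(1 − c(1−t)) = 1/(1 − 0.67×0.67) = 1/0.5511 ≈ 1.815.
Tax multiplier = −c·k = −0.67/0.5511 ≈ −1.216. Need ΔY = +$111 billion, so ΔT = ΔY/(−c·k) = −(+$111 billion) × 0.5511 / 0.67 ≈ −$91.3 billion.
The government should cut lump-sum taxes by $91.3 billion.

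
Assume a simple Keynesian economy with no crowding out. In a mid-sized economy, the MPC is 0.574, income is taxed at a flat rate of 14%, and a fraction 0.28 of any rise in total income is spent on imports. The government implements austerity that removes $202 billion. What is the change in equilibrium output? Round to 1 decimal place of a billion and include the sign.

Spending multiplier = 1/(1 − c(1−t) + m) = 1/(1 − 0.574×0.86 + 0.28) = 1/0.78636 ≈ 1.272.
ΔY = k × ΔG = (−$202 billion) / 0.78636 ≈ −$256.9 billion.

−$256.9 billion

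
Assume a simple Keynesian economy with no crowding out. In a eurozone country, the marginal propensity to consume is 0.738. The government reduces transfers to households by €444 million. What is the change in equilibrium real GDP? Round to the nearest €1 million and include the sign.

−€1,251 million

The transfer change shifts disposable income by −€444 million, so first-round consumption changes by c·ΔTR = 0.738 × (−€444 million) = −€327.672 million.
Expenditure multiplier = 1/(1 − MPC) = 1/(1 − 0.738) = 1/0.262 ≈ 3.817.
The transfer multiplier is c × k ≈ 2.817, so ΔY = k × (c·ΔTR) = (−€327.672 million) / 0.262 ≈ −€1,251 million.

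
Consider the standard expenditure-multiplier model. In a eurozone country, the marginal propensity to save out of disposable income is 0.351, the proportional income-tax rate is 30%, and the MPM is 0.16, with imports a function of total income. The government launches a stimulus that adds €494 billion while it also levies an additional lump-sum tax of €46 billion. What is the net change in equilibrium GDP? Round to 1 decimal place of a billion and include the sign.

+€657.7 billion

MPC = 1 − MPS = 1 − 0.351 = 0.649.
Expenditure multiplier = 1/(1 − c(1−t) + m) = 1/(1 − 0.649×0.7 + 0.16) = 1/0.7057 ≈ 1.417.
ΔG contributes k·ΔG = (+€494 billion) / 0.7057 ≈ +€700 billion.
ΔT of +€46 billion changes first-round spending by −c·ΔT = −€29.854 billion, contributing k·(−c·ΔT) = (−€29.854 billion) / 0.7057 ≈ −€42.3 billion.
Net ΔY = k(ΔG − c·ΔT) = (+€464.146 billion) / 0.7057 ≈ +€657.7 billion.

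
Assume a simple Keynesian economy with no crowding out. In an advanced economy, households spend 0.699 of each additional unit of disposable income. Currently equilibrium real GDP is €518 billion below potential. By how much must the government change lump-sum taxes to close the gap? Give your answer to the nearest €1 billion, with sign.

Spending multiplier = 1/(1 − MPC) = 1/(1 − 0.699) = 1/0.301 ≈ 3.322.
Tax multiplier = −c·k = −0.699/0.301 ≈ −2.322. Need ΔY = +€518 billion, so ΔT = ΔY/(−c·k) = −(+€518 billion) × 0.301 / 0.699 ≈ −€223 billion.
The government should cut lump-sum taxes by €223 billion.

−€223 billion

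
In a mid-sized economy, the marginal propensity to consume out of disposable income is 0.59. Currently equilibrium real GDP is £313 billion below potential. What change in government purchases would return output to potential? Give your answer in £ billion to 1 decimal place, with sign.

Spending multiplier = 1/(1 − MPC) = 1/(1 − 0.59) = 1/0.41 ≈ 2.439.
Need ΔY = +£313 billion, so ΔG = ΔY/k = (+£313 billion) × 0.41 ≈ +£128.3 billion.
The government should increase government purchases by £128.3 billion.

+£128.3 billion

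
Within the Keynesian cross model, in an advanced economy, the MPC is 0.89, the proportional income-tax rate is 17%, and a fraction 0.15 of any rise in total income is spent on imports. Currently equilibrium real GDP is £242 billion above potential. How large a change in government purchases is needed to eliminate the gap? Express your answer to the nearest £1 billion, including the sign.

Spending multiplier = 1/(1 − c(1−t) + m) = 1/(1 − 0.89×0.83 + 0.15) = 1/0.4113 ≈ 2.431.
Need ΔY = −£242 billion, so ΔG = ΔY/k = (−£242 billion) × 0.4113 ≈ −£100 billion.
The government should cut government purchases by £100 billion.

−£100 billion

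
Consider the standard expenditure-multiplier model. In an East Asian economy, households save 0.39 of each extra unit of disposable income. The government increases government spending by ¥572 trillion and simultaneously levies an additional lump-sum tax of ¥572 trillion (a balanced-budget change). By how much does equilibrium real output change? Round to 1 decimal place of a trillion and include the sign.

MPC = 1 − MPS = 1 − 0.39 = 0.61.
Expenditure multiplier = 1/(1 − MPC) = 1/(1 − 0.61) = 1/0.39 ≈ 2.564.
ΔG contributes k·ΔG = (+¥572 trillion) / 0.39 ≈ +¥1,466.7 trillion.
ΔT of +¥572 trillion changes first-round spending by −c·ΔT = −¥348.92 trillion, contributing k·(−c·ΔT) = (−¥348.92 trillion) / 0.39 ≈ −¥894.7 trillion.
With ΔG = ΔT and no other leakages, the balanced-budget multiplier is 1, so ΔY = ΔG = +¥572 trillion.

+¥572.0 trillion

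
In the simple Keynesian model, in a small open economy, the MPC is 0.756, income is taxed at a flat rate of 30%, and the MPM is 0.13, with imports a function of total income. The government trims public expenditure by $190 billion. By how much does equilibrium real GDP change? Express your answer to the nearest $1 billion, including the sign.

Government-spending multiplier = 1/(1 − c(1−t) + m) = 1/(1 − 0.756×0.7 + 0.13) = 1/0.6008 ≈ 1.664.
ΔY = k × ΔG = (−$190 billion) / 0.6008 ≈ −$316 billion.

−$316 billion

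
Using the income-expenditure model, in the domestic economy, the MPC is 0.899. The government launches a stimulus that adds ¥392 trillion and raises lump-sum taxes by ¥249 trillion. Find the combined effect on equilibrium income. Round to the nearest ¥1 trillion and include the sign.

Expenditure multiplier = 1/(1 − MPC) = 1/(1 − 0.899) = 1/0.101 ≈ 9.901.
ΔG contributes k·ΔG = (+¥392 trillion) / 0.101 ≈ +¥3,881.2 trillion.
ΔT of +¥249 trillion changes first-round spending by −c·ΔT = −¥223.851 trillion, contributing k·(−c·ΔT) = (−¥223.851 trillion) / 0.101 ≈ −¥2,216.3 trillion.
Net ΔY = k(ΔG − c·ΔT) = (+¥168.149 trillion) / 0.101 ≈ +¥1,665 trillion.

+¥1,665 trillion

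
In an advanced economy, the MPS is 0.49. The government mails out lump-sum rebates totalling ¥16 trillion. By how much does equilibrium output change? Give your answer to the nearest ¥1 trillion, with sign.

+¥17 trillion

MPC = 1 − MPS = 1 − 0.49 = 0.51.
A lump-sum tax change of −¥16 trillion shifts disposable income by +¥16 trillion; first-round consumption changes by −c × ΔT = −0.51 × (−¥16 trillion) = +¥8.16 trillion.
Expenditure multiplier = 1/(1 − MPC) = 1/(1 − 0.51) = 1/0.49 ≈ 2.041.
The tax multiplier is −c × k ≈ −1.041, so ΔY = k × (−c·ΔT) = (+¥8.16 trillion) / 0.49 ≈ +¥17 trillion.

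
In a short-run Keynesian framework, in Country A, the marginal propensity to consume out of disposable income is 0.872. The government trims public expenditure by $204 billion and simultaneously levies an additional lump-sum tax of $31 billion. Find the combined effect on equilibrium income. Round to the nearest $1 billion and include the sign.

Expenditure multiplier = 1/(1 − MPC) = 1/(1 − 0.872) = 1/0.128 ≈ 7.813.
ΔG contributes k·ΔG = (−$204 billion) / 0.128 ≈ −$1,593.8 billion.
ΔT of +$31 billion changes first-round spending by −c·ΔT = −$27.032 billion, contributing k·(−c·ΔT) = (−$27.032 billion) / 0.128 ≈ −$211.2 billion.
Net ΔY = k(ΔG − c·ΔT) = (−$231.032 billion) / 0.128 ≈ −$1,805 billion.

−$1,805 billion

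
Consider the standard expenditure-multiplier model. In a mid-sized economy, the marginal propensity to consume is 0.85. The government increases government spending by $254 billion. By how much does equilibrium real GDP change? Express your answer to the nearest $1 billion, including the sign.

+$1,693 billion

Government-spending multiplier = 1/(1 − MPC) = 1/(1 − 0.85) = 1/0.15 ≈ 6.667.
ΔY = k × ΔG = (+$254 billion) / 0.15 ≈ +$1,693 billion.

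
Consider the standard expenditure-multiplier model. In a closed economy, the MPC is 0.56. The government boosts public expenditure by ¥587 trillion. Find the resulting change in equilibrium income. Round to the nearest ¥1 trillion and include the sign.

+¥1,334 trillion

Spending multiplier = 1/(1 − MPC) = 1/(1 − 0.56) = 1/0.44 ≈ 2.273.
ΔY = k × ΔG = (+¥587 trillion) / 0.44 ≈ +¥1,334 trillion.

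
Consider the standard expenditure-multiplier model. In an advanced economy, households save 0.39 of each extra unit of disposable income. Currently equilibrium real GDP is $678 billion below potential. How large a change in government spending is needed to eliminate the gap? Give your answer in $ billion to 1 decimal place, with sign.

+$264.4 billion

MPC = 1 − MPS = 1 − 0.39 = 0.61.
Spending multiplier = 1/(1 − MPC) = 1/(1 − 0.61) = 1/0.39 ≈ 2.564.
Need ΔY = +$678 billion, so ΔG = ΔY/k = (+$678 billion) × 0.39 ≈ +$264.4 billion.
The government should increase government spending by $264.4 billion.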